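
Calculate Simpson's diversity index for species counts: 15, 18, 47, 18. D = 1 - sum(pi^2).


Total N = 15 + 18 + 47 + 18 = 98
Per-species terms:
  p = 15/98 = 0.153061; p^2 = 0.153061^2 = 0.023428
  p = 18/98 = 0.183673; p^2 = 0.183673^2 = 0.033736
  p = 47/98 = 0.479592; p^2 = 0.479592^2 = 0.230008
  p = 18/98 = 0.183673; p^2 = 0.183673^2 = 0.033736
sum(p^2) = 0.023428 + 0.033736 + 0.230008 + 0.033736 = 0.320908
D = 1 - 0.320908 = 0.679092 ≈ 0.6791

0.6791


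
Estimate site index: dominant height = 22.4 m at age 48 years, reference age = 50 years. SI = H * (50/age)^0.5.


50/48 = 1.04167
(1.04167)^0.5 = 1.02062
SI = 22.4 * 1.02062 = 22.8619 ≈ 22.9 m

22.9 m


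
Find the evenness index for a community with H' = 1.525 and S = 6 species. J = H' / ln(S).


ln(6) = 1.79176
J = H' / ln(S) = 1.525 / 1.79176 = 0.851118 ≈ 0.8511

0.8511


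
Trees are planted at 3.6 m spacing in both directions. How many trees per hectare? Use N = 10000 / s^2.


N = 10000 / 3.6^2 = 10000 / 12.96 = 771.605 ≈ 772 trees/ha

772 trees/ha


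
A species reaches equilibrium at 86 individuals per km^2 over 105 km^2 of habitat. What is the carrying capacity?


K = 86 * 105 = 9030 individuals

9030 individuals


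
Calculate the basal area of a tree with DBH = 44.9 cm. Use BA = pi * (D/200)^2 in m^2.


D/200 = 44.9/200 = 0.2245 m
(D/200)^2 = 0.2245^2 = 0.05040025
BA = 3.141593 * 0.05040025 = 0.158337 ≈ 0.1583 m^2

0.1583 m^2


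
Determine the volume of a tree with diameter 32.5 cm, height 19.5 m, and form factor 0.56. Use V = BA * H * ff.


(D/200)^2 = (32.5/200)^2 = 0.1625^2 = 0.02640625
BA = 3.141593 * 0.02640625 = 0.0829577 m^2
V = 0.0829577 * 19.5 * 0.56 = 0.905898 ≈ 0.906 m^3

0.906 m^3


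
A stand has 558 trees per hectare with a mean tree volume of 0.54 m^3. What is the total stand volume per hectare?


V_stand = 558 * 0.54 = 301.32 ≈ 301.3 m^3/ha

301.3 m^3/ha


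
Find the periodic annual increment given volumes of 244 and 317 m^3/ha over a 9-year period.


PAI = (V2 - V1) / period = (317 - 244) / 9 = 73 / 9 = 8.1111 ≈ 8.11 m^3/ha/yr

8.11 m^3/ha/yr


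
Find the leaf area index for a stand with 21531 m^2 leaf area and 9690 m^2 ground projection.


LAI = 21531 / 9690 = 2.2220 ≈ 2.22

2.22


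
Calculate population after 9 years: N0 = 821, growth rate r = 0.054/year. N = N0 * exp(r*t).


r*t = 0.054 * 9 = 0.486
exp(0.486) = 1.62580
N = 821 * 1.62580 = 1334.78 ≈ 1335

1335


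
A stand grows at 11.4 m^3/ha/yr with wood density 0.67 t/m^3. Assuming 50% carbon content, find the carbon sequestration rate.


C = 11.4 * 0.67 * 0.5 = 3.819 ≈ 3.82 t C/ha/yr

3.82 t C/ha/yr


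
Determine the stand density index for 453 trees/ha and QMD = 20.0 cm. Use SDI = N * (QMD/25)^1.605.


QMD/25 = 20.0/25 = 0.8
(0.8)^1.605 = exp(1.605 * ln(0.8)) = exp(1.605 * (-0.223144)) = exp(-0.358146) = 0.698971
SDI = 453 * 0.698971 = 316.634 ≈ 317

317


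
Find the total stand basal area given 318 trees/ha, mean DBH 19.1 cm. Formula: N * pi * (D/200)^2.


(D/200)^2 = (19.1/200)^2 = 0.0955^2 = 0.00912025
Individual BA = 3.141593 * 0.00912025 = 0.0286521 m^2
Stand BA = 318 * 0.0286521 = 9.11137 ≈ 9.11 m^2/ha

9.11 m^2/ha


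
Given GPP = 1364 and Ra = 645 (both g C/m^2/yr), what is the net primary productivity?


NPP = GPP - Ra = 1364 - 645 = 719 g C/m^2/yr

719 g C/m^2/yr


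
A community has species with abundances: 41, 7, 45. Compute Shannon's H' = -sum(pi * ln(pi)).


Total N = 41 + 7 + 45 = 93
Per-species terms:
  p = 41/93 = 0.440860; ln(p) = -0.819028; p*ln(p) = 0.440860 * (-0.819028) = -0.361077
  p = 7/93 = 0.075269; ln(p) = -2.586687; p*ln(p) = 0.075269 * (-2.586687) = -0.194697
  p = 45/93 = 0.483871; ln(p) = -0.725937; p*ln(p) = 0.483871 * (-0.725937) = -0.351260
sum(p*ln(p)) = (-0.361077) + (-0.194697) + (-0.351260) = -0.907034
H' = -(-0.907034) = 0.907034 ≈ 0.9070

0.9070


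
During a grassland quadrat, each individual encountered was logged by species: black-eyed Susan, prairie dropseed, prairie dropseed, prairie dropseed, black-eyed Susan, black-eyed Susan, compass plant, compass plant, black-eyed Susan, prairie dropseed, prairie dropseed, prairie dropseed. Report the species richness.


Total individuals logged = 12
Distinct species (count of individuals): black-eyed Susan (4), prairie dropseed (6), compass plant (2)
Species richness = number of distinct species = 3

3


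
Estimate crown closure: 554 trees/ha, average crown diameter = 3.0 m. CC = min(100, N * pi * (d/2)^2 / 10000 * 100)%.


(d/2)^2 = (3.0/2)^2 = 1.5^2 = 2.25
Crown area = 3.141593 * 2.25 = 7.06858 m^2
N * area / 10000 * 100 = 554 * 7.06858 / 10000 * 100 = 39.1599
CC = min(100, 39.1599) = 39.1599 ≈ 39.2%

39.2%


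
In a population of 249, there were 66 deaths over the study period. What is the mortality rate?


Mortality rate = 66 / 249 = 0.265060 ≈ 0.2651

0.2651


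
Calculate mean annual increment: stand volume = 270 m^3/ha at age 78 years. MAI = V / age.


MAI = 270 / 78 = 3.4615 ≈ 3.46 m^3/ha/yr

3.46 m^3/ha/yr


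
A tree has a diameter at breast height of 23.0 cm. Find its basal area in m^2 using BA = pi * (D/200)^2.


D/200 = 23.0/200 = 0.115 m
(D/200)^2 = 0.115^2 = 0.013225
BA = 3.141593 * 0.013225 = 0.0415476 ≈ 0.0415 m^2

0.0415 m^2


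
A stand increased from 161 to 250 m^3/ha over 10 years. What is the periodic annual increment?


PAI = (V2 - V1) / period = (250 - 161) / 10 = 89 / 10 = 8.90 m^3/ha/yr

8.90 m^3/ha/yr


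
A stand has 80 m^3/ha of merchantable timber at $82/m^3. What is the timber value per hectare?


Value = 80 * 82 = $6560/ha

$6560/ha


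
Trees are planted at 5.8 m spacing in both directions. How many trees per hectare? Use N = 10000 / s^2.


N = 10000 / 5.8^2 = 10000 / 33.64 = 297.265 ≈ 297 trees/ha

297 trees/ha


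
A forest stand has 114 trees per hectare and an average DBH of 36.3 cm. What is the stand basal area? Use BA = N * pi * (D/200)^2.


(D/200)^2 = (36.3/200)^2 = 0.1815^2 = 0.03294225
Individual BA = 3.141593 * 0.03294225 = 0.103491 m^2
Stand BA = 114 * 0.103491 = 11.7980 ≈ 11.80 m^2/ha

11.80 m^2/ha


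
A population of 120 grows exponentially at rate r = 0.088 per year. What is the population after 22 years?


r*t = 0.088 * 22 = 1.936
exp(1.936) = 6.93097
N = 120 * 6.93097 = 831.716 ≈ 832

832


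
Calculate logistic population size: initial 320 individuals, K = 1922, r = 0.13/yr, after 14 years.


(K - N0)/N0 = (1922 - 320)/320 = 1602/320 = 5.00625
r*t = 0.13 * 14 = 1.82; exp(-1.82) = 0.162026
5.00625 * 0.162026 = 0.811143
1 + 0.811143 = 1.81114
N = 1922 / 1.81114 = 1061.21 ≈ 1061

1061


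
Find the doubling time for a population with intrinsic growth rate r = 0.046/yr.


td = ln(2) / 0.046 = 0.693147 / 0.046 = 15.0684 ≈ 15.1 years

15.1 years


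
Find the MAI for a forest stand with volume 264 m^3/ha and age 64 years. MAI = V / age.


MAI = 264 / 64 = 4.1250 ≈ 4.13 m^3/ha/yr

4.13 m^3/ha/yr


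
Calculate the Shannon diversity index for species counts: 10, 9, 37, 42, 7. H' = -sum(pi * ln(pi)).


Total N = 10 + 9 + 37 + 42 + 7 = 105
Per-species terms:
  p = 10/105 = 0.095238; ln(p) = -2.351376; p*ln(p) = 0.095238 * (-2.351376) = -0.223940
  p = 9/105 = 0.085714; ln(p) = -2.456739; p*ln(p) = 0.085714 * (-2.456739) = -0.210577
  p = 37/105 = 0.352381; ln(p) = -1.043042; p*ln(p) = 0.352381 * (-1.043042) = -0.367548
  p = 42/105 = 0.400000; ln(p) = -0.916291; p*ln(p) = 0.400000 * (-0.916291) = -0.366516
  p = 7/105 = 0.066667; ln(p) = -2.708045; p*ln(p) = 0.066667 * (-2.708045) = -0.180537
sum(p*ln(p)) = (-0.223940) + (-0.210577) + (-0.367548) + (-0.366516) + (-0.180537) = -1.349118
H' = -(-1.349118) = 1.349118 ≈ 1.3491

1.3491


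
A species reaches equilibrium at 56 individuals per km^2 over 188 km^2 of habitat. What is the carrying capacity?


K = 56 * 188 = 10528 individuals

10528 individuals


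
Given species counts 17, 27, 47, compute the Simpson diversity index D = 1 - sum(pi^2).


Total N = 17 + 27 + 47 = 91
Per-species terms:
  p = 17/91 = 0.186813; p^2 = 0.186813^2 = 0.034899
  p = 27/91 = 0.296703; p^2 = 0.296703^2 = 0.088033
  p = 47/91 = 0.516484; p^2 = 0.516484^2 = 0.266756
sum(p^2) = 0.034899 + 0.088033 + 0.266756 = 0.389688
D = 1 - 0.389688 = 0.610312 ≈ 0.6103

0.6103


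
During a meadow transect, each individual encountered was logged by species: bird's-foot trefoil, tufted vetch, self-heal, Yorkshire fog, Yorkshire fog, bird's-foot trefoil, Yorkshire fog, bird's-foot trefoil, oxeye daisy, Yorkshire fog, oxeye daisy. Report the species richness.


Total individuals logged = 11
Distinct species (count of individuals): bird's-foot trefoil (3), tufted vetch (1), self-heal (1), Yorkshire fog (4), oxeye daisy (2)
Species richness = number of distinct species = 5

5


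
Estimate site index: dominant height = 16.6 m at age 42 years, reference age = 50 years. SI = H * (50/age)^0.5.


50/42 = 1.19048
(1.19048)^0.5 = 1.09109
SI = 16.6 * 1.09109 = 18.1121 ≈ 18.1 m

18.1 m


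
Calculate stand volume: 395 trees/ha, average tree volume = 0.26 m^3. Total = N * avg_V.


V_stand = 395 * 0.26 = 102.7 m^3/ha

102.7 m^3/ha


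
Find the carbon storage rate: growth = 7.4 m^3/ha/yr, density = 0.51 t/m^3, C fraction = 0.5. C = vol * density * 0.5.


C = 7.4 * 0.51 * 0.5 = 1.887 ≈ 1.89 t C/ha/yr

1.89 t C/ha/yr


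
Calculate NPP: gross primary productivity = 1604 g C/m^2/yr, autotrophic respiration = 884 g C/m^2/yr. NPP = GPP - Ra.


NPP = GPP - Ra = 1604 - 884 = 720 g C/m^2/yr

720 g C/m^2/yr


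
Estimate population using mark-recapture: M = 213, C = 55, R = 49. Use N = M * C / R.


N = M * C / R = 213 * 55 / 49 = 11715 / 49 = 239.08 ≈ 239

239 individuals


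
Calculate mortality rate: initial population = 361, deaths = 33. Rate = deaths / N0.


Mortality rate = 33 / 361 = 0.091413 ≈ 0.0914

0.0914


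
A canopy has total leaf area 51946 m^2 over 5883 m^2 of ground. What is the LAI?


LAI = 51946 / 5883 = 8.8298 ≈ 8.83

8.83


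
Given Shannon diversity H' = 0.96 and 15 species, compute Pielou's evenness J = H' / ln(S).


ln(15) = 2.70805
J = H' / ln(S) = 0.96 / 2.70805 = 0.354499 ≈ 0.3545

0.3545


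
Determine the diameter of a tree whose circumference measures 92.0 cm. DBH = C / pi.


DBH = C / pi = 92.0 / 3.141593 = 29.2845 ≈ 29.28 cm

29.28 cm


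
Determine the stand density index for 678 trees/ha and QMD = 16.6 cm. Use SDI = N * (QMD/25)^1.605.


QMD/25 = 16.6/25 = 0.664
(0.664)^1.605 = exp(1.605 * ln(0.664)) = exp(1.605 * (-0.409473)) = exp(-0.657204) = 0.518298
SDI = 678 * 0.518298 = 351.406 ≈ 351

351


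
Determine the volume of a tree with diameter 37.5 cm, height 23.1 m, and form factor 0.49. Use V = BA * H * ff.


(D/200)^2 = (37.5/200)^2 = 0.1875^2 = 0.03515625
BA = 3.141593 * 0.03515625 = 0.110447 m^2
V = 0.110447 * 23.1 * 0.49 = 1.25015 ≈ 1.250 m^3

1.250 m^3


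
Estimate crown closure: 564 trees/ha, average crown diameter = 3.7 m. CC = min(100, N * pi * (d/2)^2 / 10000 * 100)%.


(d/2)^2 = (3.7/2)^2 = 1.85^2 = 3.4225
Crown area = 3.141593 * 3.4225 = 10.7521 m^2
N * area / 10000 * 100 = 564 * 10.7521 / 10000 * 100 = 60.6418
CC = min(100, 60.6418) = 60.6418 ≈ 60.6%

60.6%


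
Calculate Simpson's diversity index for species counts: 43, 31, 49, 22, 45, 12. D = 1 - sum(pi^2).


Total N = 43 + 31 + 49 + 22 + 45 + 12 = 202
Per-species terms:
  p = 43/202 = 0.212871; p^2 = 0.212871^2 = 0.045314
  p = 31/202 = 0.153465; p^2 = 0.153465^2 = 0.023552
  p = 49/202 = 0.242574; p^2 = 0.242574^2 = 0.058842
  p = 22/202 = 0.108911; p^2 = 0.108911^2 = 0.011862
  p = 45/202 = 0.222772; p^2 = 0.222772^2 = 0.049627
  p = 12/202 = 0.059406; p^2 = 0.059406^2 = 0.003529
sum(p^2) = 0.045314 + 0.023552 + 0.058842 + 0.011862 + 0.049627 + 0.003529 = 0.192726
D = 1 - 0.192726 = 0.807274 ≈ 0.8073

0.8073


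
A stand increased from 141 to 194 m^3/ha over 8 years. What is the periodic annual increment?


PAI = (V2 - V1) / period = (194 - 141) / 8 = 53 / 8 = 6.6250 ≈ 6.63 m^3/ha/yr

6.63 m^3/ha/yr


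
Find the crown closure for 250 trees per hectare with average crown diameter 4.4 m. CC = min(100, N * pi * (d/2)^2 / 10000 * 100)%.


(d/2)^2 = (4.4/2)^2 = 2.2^2 = 4.84
Crown area = 3.141593 * 4.84 = 15.2053 m^2
N * area / 10000 * 100 = 250 * 15.2053 / 10000 * 100 = 38.0133
CC = min(100, 38.0133) = 38.0133 ≈ 38.0%

38.0%


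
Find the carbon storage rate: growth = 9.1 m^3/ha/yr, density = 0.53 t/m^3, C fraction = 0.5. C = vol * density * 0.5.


C = 9.1 * 0.53 * 0.5 = 2.4115 ≈ 2.41 t C/ha/yr

2.41 t C/ha/yr


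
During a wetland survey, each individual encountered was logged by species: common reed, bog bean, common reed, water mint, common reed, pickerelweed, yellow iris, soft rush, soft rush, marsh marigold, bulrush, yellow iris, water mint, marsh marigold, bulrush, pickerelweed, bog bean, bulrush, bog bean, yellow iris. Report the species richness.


Total individuals logged = 20
Distinct species (count of individuals): common reed (3), bog bean (3), water mint (2), pickerelweed (2), yellow iris (3), soft rush (2), marsh marigold (2), bulrush (3)
Species richness = number of distinct species = 8

8


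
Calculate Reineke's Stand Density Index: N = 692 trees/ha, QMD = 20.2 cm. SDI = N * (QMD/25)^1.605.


QMD/25 = 20.2/25 = 0.808
(0.808)^1.605 = exp(1.605 * ln(0.808)) = exp(1.605 * (-0.213193)) = exp(-0.342175) = 0.710224
SDI = 692 * 0.710224 = 491.475 ≈ 491

491


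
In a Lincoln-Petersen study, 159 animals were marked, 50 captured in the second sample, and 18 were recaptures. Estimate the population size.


N = M * C / R = 159 * 50 / 18 = 7950 / 18 = 441.67 ≈ 442

442 individuals


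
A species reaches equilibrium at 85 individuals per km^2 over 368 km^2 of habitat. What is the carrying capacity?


K = 85 * 368 = 31280 individuals

31280 individuals


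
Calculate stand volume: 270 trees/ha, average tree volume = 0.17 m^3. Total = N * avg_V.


V_stand = 270 * 0.17 = 45.9 m^3/ha

45.9 m^3/ha


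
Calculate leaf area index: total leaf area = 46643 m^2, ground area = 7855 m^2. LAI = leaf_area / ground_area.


LAI = 46643 / 7855 = 5.9380 ≈ 5.94

5.94


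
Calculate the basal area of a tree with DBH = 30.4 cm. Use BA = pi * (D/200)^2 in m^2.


D/200 = 30.4/200 = 0.152 m
(D/200)^2 = 0.152^2 = 0.023104
BA = 3.141593 * 0.023104 = 0.0725834 ≈ 0.0726 m^2

0.0726 m^2


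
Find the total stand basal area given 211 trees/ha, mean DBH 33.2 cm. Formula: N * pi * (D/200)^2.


(D/200)^2 = (33.2/200)^2 = 0.166^2 = 0.027556
Individual BA = 3.141593 * 0.027556 = 0.0865697 m^2
Stand BA = 211 * 0.0865697 = 18.2662 ≈ 18.27 m^2/ha

18.27 m^2/ha


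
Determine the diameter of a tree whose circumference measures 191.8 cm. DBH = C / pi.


DBH = C / pi = 191.8 / 3.141593 = 61.0518 ≈ 61.05 cm

61.05 cm


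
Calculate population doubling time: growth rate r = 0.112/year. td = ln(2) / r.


td = ln(2) / 0.112 = 0.693147 / 0.112 = 6.18881 ≈ 6.2 years

6.2 years


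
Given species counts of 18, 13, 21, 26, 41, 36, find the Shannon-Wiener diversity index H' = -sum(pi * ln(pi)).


Total N = 18 + 13 + 21 + 26 + 41 + 36 = 155
Per-species terms:
  p = 18/155 = 0.116129; ln(p) = -2.153054; p*ln(p) = 0.116129 * (-2.153054) = -0.250032
  p = 13/155 = 0.083871; ln(p) = -2.478475; p*ln(p) = 0.083871 * (-2.478475) = -0.207872
  p = 21/155 = 0.135484; ln(p) = -1.998902; p*ln(p) = 0.135484 * (-1.998902) = -0.270819
  p = 26/155 = 0.167742; ln(p) = -1.785328; p*ln(p) = 0.167742 * (-1.785328) = -0.299474
  p = 41/155 = 0.264516; ln(p) = -1.329854; p*ln(p) = 0.264516 * (-1.329854) = -0.351768
  p = 36/155 = 0.232258; ln(p) = -1.459906; p*ln(p) = 0.232258 * (-1.459906) = -0.339075
sum(p*ln(p)) = (-0.250032) + (-0.207872) + (-0.270819) + (-0.299474) + (-0.351768) + (-0.339075) = -1.719040
H' = -(-1.719040) = 1.719040 ≈ 1.7190

1.7190


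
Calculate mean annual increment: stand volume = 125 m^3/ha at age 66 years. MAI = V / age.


MAI = 125 / 66 = 1.8939 ≈ 1.89 m^3/ha/yr

1.89 m^3/ha/yr


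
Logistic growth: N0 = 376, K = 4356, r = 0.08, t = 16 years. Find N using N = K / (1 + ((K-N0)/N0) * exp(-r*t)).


(K - N0)/N0 = (4356 - 376)/376 = 3980/376 = 10.5851
r*t = 0.08 * 16 = 1.28; exp(-1.28) = 0.278037
10.5851 * 0.278037 = 2.94305
1 + 2.94305 = 3.94305
N = 4356 / 3.94305 = 1104.73 ≈ 1105

1105


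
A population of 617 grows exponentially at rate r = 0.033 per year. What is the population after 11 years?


r*t = 0.033 * 11 = 0.363
exp(0.363) = 1.43764
N = 617 * 1.43764 = 887.024 ≈ 887

887


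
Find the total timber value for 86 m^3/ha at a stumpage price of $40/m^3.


Value = 86 * 40 = $3440/ha

$3440/ha


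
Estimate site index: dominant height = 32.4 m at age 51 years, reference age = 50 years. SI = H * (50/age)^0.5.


50/51 = 0.980392
(0.980392)^0.5 = 0.990147
SI = 32.4 * 0.990147 = 32.0808 ≈ 32.1 m

32.1 m


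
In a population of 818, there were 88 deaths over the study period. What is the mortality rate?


Mortality rate = 88 / 818 = 0.107579 ≈ 0.1076

0.1076


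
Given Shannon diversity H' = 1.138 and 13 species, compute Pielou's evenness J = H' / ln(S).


ln(13) = 2.56495
J = H' / ln(S) = 1.138 / 2.56495 = 0.443673 ≈ 0.4437

0.4437


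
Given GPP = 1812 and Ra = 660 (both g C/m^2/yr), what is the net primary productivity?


NPP = GPP - Ra = 1812 - 660 = 1152 g C/m^2/yr

1152 g C/m^2/yr


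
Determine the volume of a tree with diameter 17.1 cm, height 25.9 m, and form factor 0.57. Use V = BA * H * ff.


(D/200)^2 = (17.1/200)^2 = 0.0855^2 = 0.00731025
BA = 3.141593 * 0.00731025 = 0.0229658 m^2
V = 0.0229658 * 25.9 * 0.57 = 0.339044 ≈ 0.339 m^3

0.339 m^3


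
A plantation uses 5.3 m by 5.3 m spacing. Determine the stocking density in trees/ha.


N = 10000 / 5.3^2 = 10000 / 28.09 = 355.999 ≈ 356 trees/ha

356 trees/ha


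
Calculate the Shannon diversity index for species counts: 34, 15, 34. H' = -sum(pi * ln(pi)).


Total N = 34 + 15 + 34 = 83
Per-species terms:
  p = 34/83 = 0.409639; ln(p) = -0.892479; p*ln(p) = 0.409639 * (-0.892479) = -0.365594
  p = 15/83 = 0.180723; ln(p) = -1.710790; p*ln(p) = 0.180723 * (-1.710790) = -0.309179
  p = 34/83 = 0.409639; ln(p) = -0.892479; p*ln(p) = 0.409639 * (-0.892479) = -0.365594
sum(p*ln(p)) = (-0.365594) + (-0.309179) + (-0.365594) = -1.040367
H' = -(-1.040367) = 1.040367 ≈ 1.0404

1.0404


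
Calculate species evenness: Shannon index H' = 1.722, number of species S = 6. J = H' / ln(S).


ln(6) = 1.79176
J = H' / ln(S) = 1.722 / 1.79176 = 0.961066 ≈ 0.9611

0.9611


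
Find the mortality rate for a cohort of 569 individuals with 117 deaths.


Mortality rate = 117 / 569 = 0.205624 ≈ 0.2056

0.2056


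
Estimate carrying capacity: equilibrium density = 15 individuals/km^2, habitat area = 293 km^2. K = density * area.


K = 15 * 293 = 4395 individuals

4395 individuals


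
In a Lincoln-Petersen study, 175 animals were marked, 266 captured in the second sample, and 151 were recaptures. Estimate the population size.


N = M * C / R = 175 * 266 / 151 = 46550 / 151 = 308.28 ≈ 308

308 individuals


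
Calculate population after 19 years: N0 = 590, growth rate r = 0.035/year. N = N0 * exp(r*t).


r*t = 0.035 * 19 = 0.665
exp(0.665) = 1.94449
N = 590 * 1.94449 = 1147.25 ≈ 1147

1147


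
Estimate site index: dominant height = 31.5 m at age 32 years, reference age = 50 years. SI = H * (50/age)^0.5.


50/32 = 1.56250
(1.56250)^0.5 = 1.25000
SI = 31.5 * 1.25000 = 39.3750 ≈ 39.4 m

39.4 m


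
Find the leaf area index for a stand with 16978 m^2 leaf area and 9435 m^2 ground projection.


LAI = 16978 / 9435 = 1.7995 ≈ 1.80

1.80


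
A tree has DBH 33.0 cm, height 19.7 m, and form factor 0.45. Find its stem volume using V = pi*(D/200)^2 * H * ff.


(D/200)^2 = (33.0/200)^2 = 0.165^2 = 0.027225
BA = 3.141593 * 0.027225 = 0.0855299 m^2
V = 0.0855299 * 19.7 * 0.45 = 0.758223 ≈ 0.758 m^3

0.758 m^3


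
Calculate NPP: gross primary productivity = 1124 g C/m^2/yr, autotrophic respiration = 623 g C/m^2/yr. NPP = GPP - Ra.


NPP = GPP - Ra = 1124 - 623 = 501 g C/m^2/yr

501 g C/m^2/yr


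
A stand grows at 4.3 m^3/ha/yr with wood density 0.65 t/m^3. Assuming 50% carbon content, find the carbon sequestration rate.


C = 4.3 * 0.65 * 0.5 = 1.3975 ≈ 1.40 t C/ha/yr

1.40 t C/ha/yr


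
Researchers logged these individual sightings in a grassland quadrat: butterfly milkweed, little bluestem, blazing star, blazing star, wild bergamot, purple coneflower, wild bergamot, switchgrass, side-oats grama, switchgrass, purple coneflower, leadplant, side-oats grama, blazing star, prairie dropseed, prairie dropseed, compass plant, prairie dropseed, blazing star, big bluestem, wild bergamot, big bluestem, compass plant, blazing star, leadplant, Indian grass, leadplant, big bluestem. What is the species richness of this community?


Total individuals logged = 28
Distinct species (count of individuals): butterfly milkweed (1), little bluestem (1), blazing star (5), wild bergamot (3), purple coneflower (2), switchgrass (2), side-oats grama (2), leadplant (3), prairie dropseed (3), compass plant (2), big bluestem (3), Indian grass (1)
Species richness = number of distinct species = 12

12


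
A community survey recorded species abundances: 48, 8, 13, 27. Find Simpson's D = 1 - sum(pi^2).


Total N = 48 + 8 + 13 + 27 = 96
Per-species terms:
  p = 48/96 = 0.500000; p^2 = 0.500000^2 = 0.250000
  p = 8/96 = 0.083333; p^2 = 0.083333^2 = 0.006944
  p = 13/96 = 0.135417; p^2 = 0.135417^2 = 0.018338
  p = 27/96 = 0.281250; p^2 = 0.281250^2 = 0.079102
sum(p^2) = 0.250000 + 0.006944 + 0.018338 + 0.079102 = 0.354384
D = 1 - 0.354384 = 0.645616 ≈ 0.6456

0.6456


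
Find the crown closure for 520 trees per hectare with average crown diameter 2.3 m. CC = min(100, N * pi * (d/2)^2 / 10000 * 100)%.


(d/2)^2 = (2.3/2)^2 = 1.15^2 = 1.3225
Crown area = 3.141593 * 1.3225 = 4.15476 m^2
N * area / 10000 * 100 = 520 * 4.15476 / 10000 * 100 = 21.6048
CC = min(100, 21.6048) = 21.6048 ≈ 21.6%

21.6%


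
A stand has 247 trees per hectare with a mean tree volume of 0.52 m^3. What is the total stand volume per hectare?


V_stand = 247 * 0.52 = 128.44 ≈ 128.4 m^3/ha

128.4 m^3/ha


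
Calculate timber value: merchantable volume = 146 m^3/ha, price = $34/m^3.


Value = 146 * 34 = $4964/ha

$4964/ha


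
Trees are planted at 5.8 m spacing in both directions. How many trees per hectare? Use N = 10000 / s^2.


N = 10000 / 5.8^2 = 10000 / 33.64 = 297.265 ≈ 297 trees/ha

297 trees/ha


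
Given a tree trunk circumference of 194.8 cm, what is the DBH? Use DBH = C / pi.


DBH = C / pi = 194.8 / 3.141593 = 62.0068 ≈ 62.01 cm

62.01 cm


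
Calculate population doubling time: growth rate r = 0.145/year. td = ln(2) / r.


td = ln(2) / 0.145 = 0.693147 / 0.145 = 4.78032 ≈ 4.8 years

4.8 years


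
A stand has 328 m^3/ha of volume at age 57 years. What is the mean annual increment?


MAI = 328 / 57 = 5.7544 ≈ 5.75 m^3/ha/yr

5.75 m^3/ha/yr


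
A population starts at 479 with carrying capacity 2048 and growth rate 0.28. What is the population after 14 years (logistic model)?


(K - N0)/N0 = (2048 - 479)/479 = 1569/479 = 3.27557
r*t = 0.28 * 14 = 3.92; exp(-3.92) = 0.0198411
3.27557 * 0.0198411 = 0.0649909
1 + 0.0649909 = 1.06499
N = 2048 / 1.06499 = 1923.02 ≈ 1923

1923


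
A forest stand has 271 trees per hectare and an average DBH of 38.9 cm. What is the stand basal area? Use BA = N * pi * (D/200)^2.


(D/200)^2 = (38.9/200)^2 = 0.1945^2 = 0.03783025
Individual BA = 3.141593 * 0.03783025 = 0.118847 m^2
Stand BA = 271 * 0.118847 = 32.2075 ≈ 32.21 m^2/ha

32.21 m^2/ha


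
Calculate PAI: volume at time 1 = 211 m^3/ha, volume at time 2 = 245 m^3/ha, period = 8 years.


PAI = (V2 - V1) / period = (245 - 211) / 8 = 34 / 8 = 4.25 m^3/ha/yr

4.25 m^3/ha/yr


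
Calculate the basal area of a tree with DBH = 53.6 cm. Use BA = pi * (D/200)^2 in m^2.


D/200 = 53.6/200 = 0.268 m
(D/200)^2 = 0.268^2 = 0.071824
BA = 3.141593 * 0.071824 = 0.225642 ≈ 0.2256 m^2

0.2256 m^2


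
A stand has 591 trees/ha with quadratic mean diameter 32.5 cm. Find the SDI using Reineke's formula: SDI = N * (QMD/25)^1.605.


QMD/25 = 32.5/25 = 1.3
(1.3)^1.605 = exp(1.605 * ln(1.3)) = exp(1.605 * 0.262364) = exp(0.421094) = 1.52363
SDI = 591 * 1.52363 = 900.465 ≈ 900

900


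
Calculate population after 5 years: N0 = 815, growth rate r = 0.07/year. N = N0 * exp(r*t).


r*t = 0.07 * 5 = 0.35
exp(0.35) = 1.41907
N = 815 * 1.41907 = 1156.54 ≈ 1157

1157


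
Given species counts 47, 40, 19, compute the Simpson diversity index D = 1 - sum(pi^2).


Total N = 47 + 40 + 19 = 106
Per-species terms:
  p = 47/106 = 0.443396; p^2 = 0.443396^2 = 0.196600
  p = 40/106 = 0.377358; p^2 = 0.377358^2 = 0.142399
  p = 19/106 = 0.179245; p^2 = 0.179245^2 = 0.032129
sum(p^2) = 0.196600 + 0.142399 + 0.032129 = 0.371128
D = 1 - 0.371128 = 0.628872 ≈ 0.6289

0.6289


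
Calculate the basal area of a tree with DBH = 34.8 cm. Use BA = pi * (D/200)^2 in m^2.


D/200 = 34.8/200 = 0.174 m
(D/200)^2 = 0.174^2 = 0.030276
BA = 3.141593 * 0.030276 = 0.0951149 ≈ 0.0951 m^2

0.0951 m^2


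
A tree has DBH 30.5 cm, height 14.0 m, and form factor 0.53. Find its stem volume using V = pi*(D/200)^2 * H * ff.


(D/200)^2 = (30.5/200)^2 = 0.1525^2 = 0.02325625
BA = 3.141593 * 0.02325625 = 0.0730617 m^2
V = 0.0730617 * 14.0 * 0.53 = 0.542118 ≈ 0.542 m^3

0.542 m^3


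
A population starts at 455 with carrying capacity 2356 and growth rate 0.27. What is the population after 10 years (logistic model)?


(K - N0)/N0 = (2356 - 455)/455 = 1901/455 = 4.17802
r*t = 0.27 * 10 = 2.7; exp(-2.7) = 0.0672055
4.17802 * 0.0672055 = 0.280786
1 + 0.280786 = 1.28079
N = 2356 / 1.28079 = 1839.49 ≈ 1839

1839


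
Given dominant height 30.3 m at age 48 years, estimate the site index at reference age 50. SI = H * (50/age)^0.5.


50/48 = 1.04167
(1.04167)^0.5 = 1.02062
SI = 30.3 * 1.02062 = 30.9248 ≈ 30.9 m

30.9 m


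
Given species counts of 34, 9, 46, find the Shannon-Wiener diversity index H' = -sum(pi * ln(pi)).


Total N = 34 + 9 + 46 = 89
Per-species terms:
  p = 34/89 = 0.382022; ln(p) = -0.962277; p*ln(p) = 0.382022 * (-0.962277) = -0.367611
  p = 9/89 = 0.101124; ln(p) = -2.291408; p*ln(p) = 0.101124 * (-2.291408) = -0.231716
  p = 46/89 = 0.516854; ln(p) = -0.659995; p*ln(p) = 0.516854 * (-0.659995) = -0.341121
sum(p*ln(p)) = (-0.367611) + (-0.231716) + (-0.341121) = -0.940448
H' = -(-0.940448) = 0.940448 ≈ 0.9404

0.9404


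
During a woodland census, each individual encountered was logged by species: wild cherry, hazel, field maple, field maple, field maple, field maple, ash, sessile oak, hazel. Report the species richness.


Total individuals logged = 9
Distinct species (count of individuals): wild cherry (1), hazel (2), field maple (4), ash (1), sessile oak (1)
Species richness = number of distinct species = 5

5


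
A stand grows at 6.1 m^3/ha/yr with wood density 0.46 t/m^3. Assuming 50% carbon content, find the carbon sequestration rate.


C = 6.1 * 0.46 * 0.5 = 1.403 ≈ 1.40 t C/ha/yr

1.40 t C/ha/yr


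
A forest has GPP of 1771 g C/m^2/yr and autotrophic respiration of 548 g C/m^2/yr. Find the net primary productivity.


NPP = GPP - Ra = 1771 - 548 = 1223 g C/m^2/yr

1223 g C/m^2/yr


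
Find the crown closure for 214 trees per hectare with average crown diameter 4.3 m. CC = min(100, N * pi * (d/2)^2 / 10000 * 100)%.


(d/2)^2 = (4.3/2)^2 = 2.15^2 = 4.6225
Crown area = 3.141593 * 4.6225 = 14.5220 m^2
N * area / 10000 * 100 = 214 * 14.5220 / 10000 * 100 = 31.0771
CC = min(100, 31.0771) = 31.0771 ≈ 31.1%

31.1%


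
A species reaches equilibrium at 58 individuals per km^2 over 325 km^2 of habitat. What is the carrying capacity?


K = 58 * 325 = 18850 individuals

18850 individuals


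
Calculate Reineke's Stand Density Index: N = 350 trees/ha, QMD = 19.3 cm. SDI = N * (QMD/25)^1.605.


QMD/25 = 19.3/25 = 0.772
(0.772)^1.605 = exp(1.605 * ln(0.772)) = exp(1.605 * (-0.258771)) = exp(-0.415327) = 0.660124
SDI = 350 * 0.660124 = 231.043 ≈ 231

231


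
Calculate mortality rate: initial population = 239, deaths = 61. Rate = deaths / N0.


Mortality rate = 61 / 239 = 0.255230 ≈ 0.2552

0.2552


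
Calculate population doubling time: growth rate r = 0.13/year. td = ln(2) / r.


td = ln(2) / 0.13 = 0.693147 / 0.13 = 5.33190 ≈ 5.3 years

5.3 years


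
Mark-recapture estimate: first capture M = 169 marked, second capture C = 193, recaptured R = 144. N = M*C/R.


N = M * C / R = 169 * 193 / 144 = 32617 / 144 = 226.51 ≈ 227

227 individuals


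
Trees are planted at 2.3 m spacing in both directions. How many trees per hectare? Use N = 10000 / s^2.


N = 10000 / 2.3^2 = 10000 / 5.29 = 1890.36 ≈ 1890 trees/ha

1890 trees/ha


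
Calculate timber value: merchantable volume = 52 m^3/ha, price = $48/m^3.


Value = 52 * 48 = $2496/ha

$2496/ha


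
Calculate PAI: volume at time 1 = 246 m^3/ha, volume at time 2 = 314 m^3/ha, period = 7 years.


PAI = (V2 - V1) / period = (314 - 246) / 7 = 68 / 7 = 9.7143 ≈ 9.71 m^3/ha/yr

9.71 m^3/ha/yr


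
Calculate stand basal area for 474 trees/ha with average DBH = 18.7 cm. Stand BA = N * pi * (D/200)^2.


(D/200)^2 = (18.7/200)^2 = 0.0935^2 = 0.00874225
Individual BA = 3.141593 * 0.00874225 = 0.0274646 m^2
Stand BA = 474 * 0.0274646 = 13.0182 ≈ 13.02 m^2/ha

13.02 m^2/ha


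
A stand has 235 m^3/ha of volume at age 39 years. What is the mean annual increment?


MAI = 235 / 39 = 6.0256 ≈ 6.03 m^3/ha/yr

6.03 m^3/ha/yr


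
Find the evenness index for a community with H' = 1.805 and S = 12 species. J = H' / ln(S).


ln(12) = 2.48491
J = H' / ln(S) = 1.805 / 2.48491 = 0.726384 ≈ 0.7264

0.7264


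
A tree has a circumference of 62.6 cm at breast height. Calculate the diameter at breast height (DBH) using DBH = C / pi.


DBH = C / pi = 62.6 / 3.141593 = 19.9262 ≈ 19.93 cm

19.93 cm


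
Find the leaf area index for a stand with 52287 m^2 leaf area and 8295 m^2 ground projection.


LAI = 52287 / 8295 = 6.3034 ≈ 6.30

6.30


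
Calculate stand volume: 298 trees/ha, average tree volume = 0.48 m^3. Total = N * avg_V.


V_stand = 298 * 0.48 = 143.04 ≈ 143.0 m^3/ha

143.0 m^3/ha


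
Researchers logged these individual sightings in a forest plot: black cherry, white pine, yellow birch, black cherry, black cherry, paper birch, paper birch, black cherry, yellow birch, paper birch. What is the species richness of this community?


Total individuals logged = 10
Distinct species (count of individuals): black cherry (4), white pine (1), yellow birch (2), paper birch (3)
Species richness = number of distinct species = 4

4


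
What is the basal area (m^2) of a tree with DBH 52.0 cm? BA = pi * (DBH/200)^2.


D/200 = 52.0/200 = 0.26 m
(D/200)^2 = 0.26^2 = 0.0676
BA = 3.141593 * 0.0676 = 0.212372 ≈ 0.2124 m^2

0.2124 m^2


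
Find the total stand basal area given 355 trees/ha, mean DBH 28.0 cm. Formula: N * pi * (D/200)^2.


(D/200)^2 = (28.0/200)^2 = 0.14^2 = 0.0196
Individual BA = 3.141593 * 0.0196 = 0.0615752 m^2
Stand BA = 355 * 0.0615752 = 21.8592 ≈ 21.86 m^2/ha

21.86 m^2/ha


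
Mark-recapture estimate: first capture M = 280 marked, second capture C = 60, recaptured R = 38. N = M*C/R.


N = M * C / R = 280 * 60 / 38 = 16800 / 38 = 442.11 ≈ 442

442 individuals


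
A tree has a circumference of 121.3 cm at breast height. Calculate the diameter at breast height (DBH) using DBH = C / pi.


DBH = C / pi = 121.3 / 3.141593 = 38.6110 ≈ 38.61 cm

38.61 cm


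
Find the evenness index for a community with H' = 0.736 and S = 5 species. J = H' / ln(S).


ln(5) = 1.60944
J = H' / ln(S) = 0.736 / 1.60944 = 0.457302 ≈ 0.4573

0.4573


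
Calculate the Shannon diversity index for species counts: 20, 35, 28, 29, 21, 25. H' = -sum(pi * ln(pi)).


Total N = 20 + 35 + 28 + 29 + 21 + 25 = 158
Per-species terms:
  p = 20/158 = 0.126582; ln(p) = -2.066865; p*ln(p) = 0.126582 * (-2.066865) = -0.261628
  p = 35/158 = 0.221519; ln(p) = -1.507247; p*ln(p) = 0.221519 * (-1.507247) = -0.333884
  p = 28/158 = 0.177215; ln(p) = -1.730392; p*ln(p) = 0.177215 * (-1.730392) = -0.306651
  p = 29/158 = 0.183544; ln(p) = -1.695301; p*ln(p) = 0.183544 * (-1.695301) = -0.311162
  p = 21/158 = 0.132911; ln(p) = -2.018076; p*ln(p) = 0.132911 * (-2.018076) = -0.268224
  p = 25/158 = 0.158228; ln(p) = -1.843718; p*ln(p) = 0.158228 * (-1.843718) = -0.291728
sum(p*ln(p)) = (-0.261628) + (-0.333884) + (-0.306651) + (-0.311162) + (-0.268224) + (-0.291728) = -1.773277
H' = -(-1.773277) = 1.773277 ≈ 1.7733

1.7733


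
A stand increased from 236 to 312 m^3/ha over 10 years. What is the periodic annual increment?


PAI = (V2 - V1) / period = (312 - 236) / 10 = 76 / 10 = 7.60 m^3/ha/yr

7.60 m^3/ha/yr


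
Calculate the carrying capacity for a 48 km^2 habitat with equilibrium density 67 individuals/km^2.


K = 67 * 48 = 3216 individuals

3216 individuals


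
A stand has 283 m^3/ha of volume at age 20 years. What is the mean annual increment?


MAI = 283 / 20 = 14.15 m^3/ha/yr

14.15 m^3/ha/yr


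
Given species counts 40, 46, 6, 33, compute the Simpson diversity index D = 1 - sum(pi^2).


Total N = 40 + 46 + 6 + 33 = 125
Per-species terms:
  p = 40/125 = 0.320000; p^2 = 0.320000^2 = 0.102400
  p = 46/125 = 0.368000; p^2 = 0.368000^2 = 0.135424
  p = 6/125 = 0.048000; p^2 = 0.048000^2 = 0.002304
  p = 33/125 = 0.264000; p^2 = 0.264000^2 = 0.069696
sum(p^2) = 0.102400 + 0.135424 + 0.002304 + 0.069696 = 0.309824
D = 1 - 0.309824 = 0.690176 ≈ 0.6902

0.6902


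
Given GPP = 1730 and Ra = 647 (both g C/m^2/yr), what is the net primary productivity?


NPP = GPP - Ra = 1730 - 647 = 1083 g C/m^2/yr

1083 g C/m^2/yr


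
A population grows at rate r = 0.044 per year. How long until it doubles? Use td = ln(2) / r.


td = ln(2) / 0.044 = 0.693147 / 0.044 = 15.7533 ≈ 15.8 years

15.8 years


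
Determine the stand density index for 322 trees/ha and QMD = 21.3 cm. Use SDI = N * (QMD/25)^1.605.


QMD/25 = 21.3/25 = 0.852
(0.852)^1.605 = exp(1.605 * ln(0.852)) = exp(1.605 * (-0.160169)) = exp(-0.257071) = 0.773313
SDI = 322 * 0.773313 = 249.007 ≈ 249

249


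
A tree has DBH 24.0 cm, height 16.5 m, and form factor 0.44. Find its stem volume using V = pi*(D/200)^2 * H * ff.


(D/200)^2 = (24.0/200)^2 = 0.12^2 = 0.0144
BA = 3.141593 * 0.0144 = 0.0452389 m^2
V = 0.0452389 * 16.5 * 0.44 = 0.328434 ≈ 0.328 m^3

0.328 m^3


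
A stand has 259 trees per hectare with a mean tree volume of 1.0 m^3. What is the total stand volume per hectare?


V_stand = 259 * 1.0 = 259.0 m^3/ha

259.0 m^3/ha


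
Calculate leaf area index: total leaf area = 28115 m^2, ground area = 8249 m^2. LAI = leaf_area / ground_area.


LAI = 28115 / 8249 = 3.4083 ≈ 3.41

3.41


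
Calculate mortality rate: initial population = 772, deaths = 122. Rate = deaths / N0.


Mortality rate = 122 / 772 = 0.158031 ≈ 0.1580

0.1580


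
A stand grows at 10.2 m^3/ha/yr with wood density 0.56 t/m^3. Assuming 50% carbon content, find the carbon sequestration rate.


C = 10.2 * 0.56 * 0.5 = 2.856 ≈ 2.86 t C/ha/yr

2.86 t C/ha/yr


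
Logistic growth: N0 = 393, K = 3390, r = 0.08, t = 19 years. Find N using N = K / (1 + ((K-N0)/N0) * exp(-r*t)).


(K - N0)/N0 = (3390 - 393)/393 = 2997/393 = 7.62595
r*t = 0.08 * 19 = 1.52; exp(-1.52) = 0.218712
7.62595 * 0.218712 = 1.66789
1 + 1.66789 = 2.66789
N = 3390 / 2.66789 = 1270.67 ≈ 1271

1271


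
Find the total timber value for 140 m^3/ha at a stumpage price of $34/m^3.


Value = 140 * 34 = $4760/ha

$4760/ha


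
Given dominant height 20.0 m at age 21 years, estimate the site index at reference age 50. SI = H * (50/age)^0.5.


50/21 = 2.38095
(2.38095)^0.5 = 1.54303
SI = 20.0 * 1.54303 = 30.8606 ≈ 30.9 m

30.9 m


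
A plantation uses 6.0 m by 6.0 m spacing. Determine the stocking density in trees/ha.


N = 10000 / 6.0^2 = 10000 / 36 = 277.778 ≈ 278 trees/ha

278 trees/ha


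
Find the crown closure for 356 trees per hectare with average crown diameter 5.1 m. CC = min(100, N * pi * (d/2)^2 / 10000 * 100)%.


(d/2)^2 = (5.1/2)^2 = 2.55^2 = 6.5025
Crown area = 3.141593 * 6.5025 = 20.4282 m^2
N * area / 10000 * 100 = 356 * 20.4282 / 10000 * 100 = 72.7244
CC = min(100, 72.7244) = 72.7244 ≈ 72.7%

72.7%


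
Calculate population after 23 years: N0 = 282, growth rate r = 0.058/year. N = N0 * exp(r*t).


r*t = 0.058 * 23 = 1.334
exp(1.334) = 3.79620
N = 282 * 3.79620 = 1070.53 ≈ 1071

1071


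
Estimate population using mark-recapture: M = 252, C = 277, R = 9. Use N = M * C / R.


N = M * C / R = 252 * 277 / 9 = 69804 / 9 = 7756

7756 individuals


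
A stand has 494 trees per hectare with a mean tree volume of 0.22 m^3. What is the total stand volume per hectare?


V_stand = 494 * 0.22 = 108.68 ≈ 108.7 m^3/ha

108.7 m^3/ha


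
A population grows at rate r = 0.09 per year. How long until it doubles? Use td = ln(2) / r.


td = ln(2) / 0.09 = 0.693147 / 0.09 = 7.70163 ≈ 7.7 years

7.7 years


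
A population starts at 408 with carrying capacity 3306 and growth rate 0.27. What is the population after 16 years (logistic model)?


(K - N0)/N0 = (3306 - 408)/408 = 2898/408 = 7.10294
r*t = 0.27 * 16 = 4.32; exp(-4.32) = 0.0132999
7.10294 * 0.0132999 = 0.0944684
1 + 0.0944684 = 1.09447
N = 3306 / 1.09447 = 3020.64 ≈ 3021

3021


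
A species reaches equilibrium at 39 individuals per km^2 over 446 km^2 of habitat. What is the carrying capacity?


K = 39 * 446 = 17394 individuals

17394 individuals


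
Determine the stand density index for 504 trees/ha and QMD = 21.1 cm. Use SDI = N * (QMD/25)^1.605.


QMD/25 = 21.1/25 = 0.844
(0.844)^1.605 = exp(1.605 * ln(0.844)) = exp(1.605 * (-0.169603)) = exp(-0.272213) = 0.761692
SDI = 504 * 0.761692 = 383.893 ≈ 384

384


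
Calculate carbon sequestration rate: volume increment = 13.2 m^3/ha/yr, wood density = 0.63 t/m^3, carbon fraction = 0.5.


C = 13.2 * 0.63 * 0.5 = 4.158 ≈ 4.16 t C/ha/yr

4.16 t C/ha/yr


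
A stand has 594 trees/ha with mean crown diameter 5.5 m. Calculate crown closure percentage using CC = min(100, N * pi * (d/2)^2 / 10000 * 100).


(d/2)^2 = (5.5/2)^2 = 2.75^2 = 7.5625
Crown area = 3.141593 * 7.5625 = 23.7583 m^2
N * area / 10000 * 100 = 594 * 23.7583 / 10000 * 100 = 141.124
CC = min(100, 141.124) = 100%

100%


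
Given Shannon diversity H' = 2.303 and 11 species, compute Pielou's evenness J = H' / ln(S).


ln(11) = 2.39790
J = H' / ln(S) = 2.303 / 2.39790 = 0.960424 ≈ 0.9604

0.9604


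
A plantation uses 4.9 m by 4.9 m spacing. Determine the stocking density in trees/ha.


N = 10000 / 4.9^2 = 10000 / 24.01 = 416.493 ≈ 416 trees/ha

416 trees/ha


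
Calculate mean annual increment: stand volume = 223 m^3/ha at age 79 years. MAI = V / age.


MAI = 223 / 79 = 2.8228 ≈ 2.82 m^3/ha/yr

2.82 m^3/ha/yr


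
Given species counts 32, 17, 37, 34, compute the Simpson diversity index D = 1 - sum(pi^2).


Total N = 32 + 17 + 37 + 34 = 120
Per-species terms:
  p = 32/120 = 0.266667; p^2 = 0.266667^2 = 0.071111
  p = 17/120 = 0.141667; p^2 = 0.141667^2 = 0.020070
  p = 37/120 = 0.308333; p^2 = 0.308333^2 = 0.095069
  p = 34/120 = 0.283333; p^2 = 0.283333^2 = 0.080278
sum(p^2) = 0.071111 + 0.020070 + 0.095069 + 0.080278 = 0.266528
D = 1 - 0.266528 = 0.733472 ≈ 0.7335

0.7335


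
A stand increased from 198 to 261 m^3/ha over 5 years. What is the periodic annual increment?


PAI = (V2 - V1) / period = (261 - 198) / 5 = 63 / 5 = 12.60 m^3/ha/yr

12.60 m^3/ha/yr
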